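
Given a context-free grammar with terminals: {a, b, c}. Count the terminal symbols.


Terminal symbols: a, b, c
Counting each: a (#1), b (#2), c (#3)
Total = 3

3


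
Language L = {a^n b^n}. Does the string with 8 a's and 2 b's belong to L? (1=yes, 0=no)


Language requires equal numbers of a's and b's
PDA pushes for each 'a', pops for each 'b'
Number of a's = 8
Number of b's = 2
8 != 2 -> Reject

0


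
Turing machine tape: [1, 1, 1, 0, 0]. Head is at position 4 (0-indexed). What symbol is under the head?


Tape: [1, 1, 1, 0, 0]
Positions: 0 1 2 3 4
Values:    1 1 1 0 0
Head at position 4
tape[4] = 0

0


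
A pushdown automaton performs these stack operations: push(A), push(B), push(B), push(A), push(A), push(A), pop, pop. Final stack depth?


Tracing stack operations:
  push(A) -> stack = [A], depth=1
  push(B) -> stack = [A,B], depth=2
  push(B) -> stack = [A,B,B], depth=3
  push(A) -> stack = [A,B,B,A], depth=4
  push(A) -> stack = [A,B,B,A,A], depth=5
  push(A) -> stack = [A,B,B,A,A,A], depth=6
  pop -> removed A, stack = [A,B,B,A,A], depth=5
  pop -> removed A, stack = [A,B,B,A], depth=4
Final depth = 4

4


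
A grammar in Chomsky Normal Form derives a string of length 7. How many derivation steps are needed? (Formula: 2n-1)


Chomsky Normal Form derivation:
String length n = 7
Each step either:
  - Splits a nonterminal into two (n-1 such steps)
  - Converts a nonterminal to terminal (n such steps)
Total = (n-1) + n = 2n - 1
= 2(7) - 1
= 14 - 1
= 13

13


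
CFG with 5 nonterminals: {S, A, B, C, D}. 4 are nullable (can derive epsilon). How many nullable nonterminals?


Nonterminals: {S, A, B, C, D}
A nonterminal is nullable if it can derive epsilon
Counting nullable nonterminals: 4
Total nullable = 4

4


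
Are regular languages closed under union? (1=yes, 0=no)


Regular languages are closed under:
- Union (DFA product construction)
- Intersection (DFA product construction)
- Complement (swap accept/reject states)
- Concatenation (NFA construction)
- Kleene star (NFA construction)
union is in this list
Therefore: closed

1


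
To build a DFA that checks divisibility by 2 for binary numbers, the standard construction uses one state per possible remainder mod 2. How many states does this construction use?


Divisibility by 2 is tracked via the remainder mod 2: 0, 1, ..., 1
The construction assigns one state to each remainder
Number of remainders = 2

2


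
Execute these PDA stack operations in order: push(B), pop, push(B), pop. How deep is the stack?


Tracing stack operations:
  push(B) -> stack = [B], depth=1
  pop -> removed B, stack = [], depth=0
  push(B) -> stack = [B], depth=1
  pop -> removed B, stack = [], depth=0
Final depth = 0

0


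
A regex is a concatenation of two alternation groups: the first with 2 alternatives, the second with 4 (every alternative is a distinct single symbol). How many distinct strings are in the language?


First group: 2 alternatives
Second group: 4 alternatives
Concatenation: each choice from group 1 pairs with each from group 2
Total = 2 x 4 = 8

8


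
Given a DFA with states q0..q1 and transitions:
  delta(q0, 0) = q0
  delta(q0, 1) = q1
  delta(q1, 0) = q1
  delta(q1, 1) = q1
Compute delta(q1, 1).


Looking up transition function:
delta(q1, 1) in the table
Row: q1, Column: 1
Result: q1

q1


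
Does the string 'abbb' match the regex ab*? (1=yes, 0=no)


Pattern: ab*
String: 'abbb'
Pattern requires: exactly one 'a' followed by zero or more 'b's
First char is 'a' -> OK
Rest 'bbb': all b's? Yes
Result: 1

1


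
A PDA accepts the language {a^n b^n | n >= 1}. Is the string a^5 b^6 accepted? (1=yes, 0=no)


Language requires equal numbers of a's and b's
PDA pushes for each 'a', pops for each 'b'
Number of a's = 5
Number of b's = 6
5 != 6 -> Reject

0


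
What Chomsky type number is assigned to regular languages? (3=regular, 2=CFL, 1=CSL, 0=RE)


Chomsky hierarchy levels:
  Type 3: Regular (DFA/NFA/regex)
  Type 2: Context-free (PDA)
  Type 1: Context-sensitive
  Type 0: Recursively enumerable (TM)
'regular' corresponds to Type 3

3


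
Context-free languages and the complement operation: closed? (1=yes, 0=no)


CFL closure properties:
  Closed under: union, concatenation, Kleene star
  NOT closed under: intersection, complement
Operation 'complement' is in not-closed list -> No (not closed)

0


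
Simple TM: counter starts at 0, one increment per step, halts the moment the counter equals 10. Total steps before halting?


Counter starts at 0. Counting sequence:
  Step 1: counter = 1
  Step 2: counter = 2
  Step 3: counter = 3
  Step 4: counter = 4
  Step 5: counter = 5
  Step 6: counter = 6
  ...
  Step 10: counter = 10
Counter reached 10 -> halt
Total steps = 10

10


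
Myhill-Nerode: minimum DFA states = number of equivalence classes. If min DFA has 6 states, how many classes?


Myhill-Nerode theorem:
Number of equivalence classes = number of states in minimal DFA
Minimal DFA states = 6
Therefore equivalence classes = 6

6


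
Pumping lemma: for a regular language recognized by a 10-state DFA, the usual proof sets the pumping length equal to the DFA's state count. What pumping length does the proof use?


Pumping lemma for regular languages (standard proof):
Take p = |Q|, the number of DFA states.
Any string of length >= |Q| passes through |Q|+1 states while reading its first |Q| symbols,
so by pigeonhole some state repeats, giving the loop that can be pumped.
Here |Q| = 10
Therefore the proof uses p = 10

10


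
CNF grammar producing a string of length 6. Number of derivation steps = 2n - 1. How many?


Chomsky Normal Form derivation:
String length n = 6
Each step either:
  - Splits a nonterminal into two (n-1 such steps)
  - Converts a nonterminal to terminal (n such steps)
Total = (n-1) + n = 2n - 1
= 2(6) - 1
= 12 - 1
= 11

11


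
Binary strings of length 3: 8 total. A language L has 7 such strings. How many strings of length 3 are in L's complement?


Alphabet: {0,1}
String length: 3
Total strings of length 3 = 2^3 = 8
Strings in L = 7
Complement = total - |L|
= 8 - 7
= 1

1


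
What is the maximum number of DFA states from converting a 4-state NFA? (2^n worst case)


NFA has 4 states
Subset construction: each DFA state = subset of NFA states
Maximum subsets = 2^4
2^4 = 16

16


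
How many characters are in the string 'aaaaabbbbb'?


String: 'aaaaabbbbb'
Counting characters:
  'a' appears 5 time(s)
  'b' appears 5 time(s)
Total length = 5 + 5 = 10

10


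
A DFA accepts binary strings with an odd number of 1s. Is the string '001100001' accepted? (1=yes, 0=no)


DFA has 2 states: q_even (start, accept=no) and q_odd
Processing string '001100001' character by character:
  Position 0: read '0', 1-count=0 -> q_even (no change)
  Position 1: read '0', 1-count=0 -> q_even (no change)
  Position 2: read '1', 1-count=1 -> q_odd
  Position 3: read '1', 1-count=2 -> q_even
  Position 4: read '0', 1-count=2 -> q_even (no change)
  Position 5: read '0', 1-count=2 -> q_even (no change)
  Position 6: read '0', 1-count=2 -> q_even (no change)
  Position 7: read '0', 1-count=2 -> q_even (no change)
  Position 8: read '1', 1-count=3 -> q_odd
Final state: q_odd, total 1s = 3 (odd); the DFA requires an odd count -> accept

1


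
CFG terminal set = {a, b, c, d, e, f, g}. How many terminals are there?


Terminal symbols: a, b, c, d, e, f, g
Counting each: a (#1), b (#2), c (#3), d (#4), e (#5), f (#6), g (#7)
Total = 7

7


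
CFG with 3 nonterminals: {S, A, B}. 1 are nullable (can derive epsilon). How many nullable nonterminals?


Nonterminals: {S, A, B}
A nonterminal is nullable if it can derive epsilon
Counting nullable nonterminals: 1
Total nullable = 1

1


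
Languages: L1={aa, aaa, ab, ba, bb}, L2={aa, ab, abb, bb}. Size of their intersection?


L1 = {aa, aaa, ab, ba, bb}
L2 = {aa, ab, abb, bb}
Checking each string in L1 against L2:
  'aa': in L2? Yes
  'aaa': in L2? No
  'ab': in L2? Yes
  'ba': in L2? No
  'bb': in L2? Yes
Intersection = {aa, ab, bb}
|L1 ∩ L2| = 3

3


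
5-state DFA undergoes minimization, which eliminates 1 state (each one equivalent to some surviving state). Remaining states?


Original DFA: 5 states
Redundant states removed: 1
Minimized states = original - removed
= 5 - 1
= 4

4


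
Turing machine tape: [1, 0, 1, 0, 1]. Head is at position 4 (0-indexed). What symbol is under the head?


Tape: [1, 0, 1, 0, 1]
Positions: 0 1 2 3 4
Values:    1 0 1 0 1
Head at position 4
tape[4] = 1

1


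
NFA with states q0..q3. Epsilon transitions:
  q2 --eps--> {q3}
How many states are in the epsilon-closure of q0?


Starting from q0
Initialize closure = {q0}
q0 has no outgoing epsilon transitions -> nothing to add
Final closure: {q0}
Size = 1

1


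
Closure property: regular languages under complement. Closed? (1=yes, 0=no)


Regular languages are closed under:
- Union (DFA product construction)
- Intersection (DFA product construction)
- Complement (swap accept/reject states)
- Concatenation (NFA construction)
- Kleene star (NFA construction)
complement is in this list
Therefore: closed

1


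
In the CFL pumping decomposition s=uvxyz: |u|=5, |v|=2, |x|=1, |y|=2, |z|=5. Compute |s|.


|s| = |u| + |v| + |x| + |y| + |z|
= 5 + 2 + 1 + 2 + 5
= 7 + 1 + 7
= 8 + 7
= 15

15


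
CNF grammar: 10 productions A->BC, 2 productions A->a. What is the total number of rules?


CNF allows two rule forms:
  A -> BC (binary): 10 rules
  A -> a (terminal): 2 rules
Total = 10 + 2 = 12

12


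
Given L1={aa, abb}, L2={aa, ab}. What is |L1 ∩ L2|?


L1 = {aa, abb}
L2 = {aa, ab}
Checking each string in L1 against L2:
  'aa': in L2? Yes
  'abb': in L2? No
Intersection = {aa}
|L1 ∩ L2| = 1

1


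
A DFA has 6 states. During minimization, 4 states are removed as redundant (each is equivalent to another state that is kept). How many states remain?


Original DFA: 6 states
Redundant states removed: 4
Minimized states = original - removed
= 6 - 4
= 2

2


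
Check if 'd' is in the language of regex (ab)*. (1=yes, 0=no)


Pattern: (ab)*
String: 'd'
Pattern requires: zero or more repetitions of 'ab'
Length 1 is odd -> cannot be (ab)* -> no match
Result: 0

0


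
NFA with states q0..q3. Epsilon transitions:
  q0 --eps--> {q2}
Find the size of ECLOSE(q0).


Starting from q0
Initialize closure = {q0}
Follow epsilon from q0 -> add q2
Final closure: {q0, q2}
Size = 2

2


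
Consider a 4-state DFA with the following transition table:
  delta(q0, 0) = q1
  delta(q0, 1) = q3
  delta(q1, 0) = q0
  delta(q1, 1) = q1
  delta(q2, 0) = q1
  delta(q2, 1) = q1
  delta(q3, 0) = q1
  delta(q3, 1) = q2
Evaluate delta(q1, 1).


Looking up transition function:
delta(q1, 1) in the table
Row: q1, Column: 1
Result: q1

q1


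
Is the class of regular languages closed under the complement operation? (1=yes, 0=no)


Regular languages are closed under:
- Union (DFA product construction)
- Intersection (DFA product construction)
- Complement (swap accept/reject states)
- Concatenation (NFA construction)
- Kleene star (NFA construction)
complement is in this list
Therefore: closed

1


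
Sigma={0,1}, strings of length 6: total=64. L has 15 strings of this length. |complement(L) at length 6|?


Alphabet: {0,1}
String length: 6
Total strings of length 6 = 2^6 = 64
Strings in L = 15
Complement = total - |L|
= 64 - 15
= 49

49


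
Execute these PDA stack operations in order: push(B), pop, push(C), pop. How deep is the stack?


Tracing stack operations:
  push(B) -> stack = [B], depth=1
  pop -> removed B, stack = [], depth=0
  push(C) -> stack = [C], depth=1
  pop -> removed C, stack = [], depth=0
Final depth = 0

0


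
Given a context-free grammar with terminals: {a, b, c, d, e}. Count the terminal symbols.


Terminal symbols: a, b, c, d, e
Counting each: a (#1), b (#2), c (#3), d (#4), e (#5)
Total = 5

5


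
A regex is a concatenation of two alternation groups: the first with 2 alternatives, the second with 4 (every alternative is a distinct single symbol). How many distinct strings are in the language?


First group: 2 alternatives
Second group: 4 alternatives
Concatenation: each choice from group 1 pairs with each from group 2
Total = 2 x 4 = 8

8


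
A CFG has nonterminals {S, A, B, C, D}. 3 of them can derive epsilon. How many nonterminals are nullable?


Nonterminals: {S, A, B, C, D}
A nonterminal is nullable if it can derive epsilon
Counting nullable nonterminals: 3
Total nullable = 3

3


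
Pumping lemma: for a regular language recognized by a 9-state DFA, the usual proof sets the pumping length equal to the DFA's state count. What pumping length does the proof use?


Pumping lemma for regular languages (standard proof):
Take p = |Q|, the number of DFA states.
Any string of length >= |Q| passes through |Q|+1 states while reading its first |Q| symbols,
so by pigeonhole some state repeats, giving the loop that can be pumped.
Here |Q| = 9
Therefore the proof uses p = 9

9


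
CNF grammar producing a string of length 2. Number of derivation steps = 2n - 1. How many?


Chomsky Normal Form derivation:
String length n = 2
Each step either:
  - Splits a nonterminal into two (n-1 such steps)
  - Converts a nonterminal to terminal (n such steps)
Total = (n-1) + n = 2n - 1
= 2(2) - 1
= 4 - 1
= 3

3


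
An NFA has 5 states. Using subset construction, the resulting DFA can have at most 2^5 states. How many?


NFA has 5 states
Subset construction: each DFA state = subset of NFA states
Maximum subsets = 2^5
2^5 = 32

32


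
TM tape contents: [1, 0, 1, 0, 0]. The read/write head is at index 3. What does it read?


Tape: [1, 0, 1, 0, 0]
Positions: 0 1 2 3 4
Values:    1 0 1 0 0
Head at position 3
tape[3] = 0

0


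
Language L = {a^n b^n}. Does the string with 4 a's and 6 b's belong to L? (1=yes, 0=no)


Language requires equal numbers of a's and b's
PDA pushes for each 'a', pops for each 'b'
Number of a's = 4
Number of b's = 6
4 != 6 -> Reject

0


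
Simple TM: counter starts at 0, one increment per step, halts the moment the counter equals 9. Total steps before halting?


Counter starts at 0. Counting sequence:
  Step 1: counter = 1
  Step 2: counter = 2
  Step 3: counter = 3
  Step 4: counter = 4
  Step 5: counter = 5
  Step 6: counter = 6
  ...
  Step 9: counter = 9
Counter reached 9 -> halt
Total steps = 9

9


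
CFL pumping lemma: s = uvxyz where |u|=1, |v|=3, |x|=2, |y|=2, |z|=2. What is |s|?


|s| = |u| + |v| + |x| + |y| + |z|
= 1 + 3 + 2 + 2 + 2
= 4 + 2 + 4
= 6 + 4
= 10

10


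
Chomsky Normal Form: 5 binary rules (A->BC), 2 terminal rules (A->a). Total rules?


CNF allows two rule forms:
  A -> BC (binary): 5 rules
  A -> a (terminal): 2 rules
Total = 5 + 2 = 7

7


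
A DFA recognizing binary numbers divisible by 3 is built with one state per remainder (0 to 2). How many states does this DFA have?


Divisibility by 3 is tracked via the remainder mod 3: 0, 1, ..., 2
The construction assigns one state to each remainder
Number of remainders = 3

3


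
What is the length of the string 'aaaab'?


String: 'aaaab'
Counting characters:
  'a' appears 4 time(s)
  'b' appears 1 time(s)
Total length = 4 + 1 = 5

5


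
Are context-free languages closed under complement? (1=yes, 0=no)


CFL closure properties:
  Closed under: union, concatenation, Kleene star
  NOT closed under: intersection, complement
Operation 'complement' is in not-closed list -> No (not closed)

0


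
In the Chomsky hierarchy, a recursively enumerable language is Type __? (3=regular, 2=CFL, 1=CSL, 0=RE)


Chomsky hierarchy levels:
  Type 3: Regular (DFA/NFA/regex)
  Type 2: Context-free (PDA)
  Type 1: Context-sensitive
  Type 0: Recursively enumerable (TM)
'recursively enumerable' corresponds to Type 0

0


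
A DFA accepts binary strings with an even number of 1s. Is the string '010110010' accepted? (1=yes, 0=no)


DFA has 2 states: q_even (start, accept=yes) and q_odd
Processing string '010110010' character by character:
  Position 0: read '0', 1-count=0 -> q_even (no change)
  Position 1: read '1', 1-count=1 -> q_odd
  Position 2: read '0', 1-count=1 -> q_odd (no change)
  Position 3: read '1', 1-count=2 -> q_even
  Position 4: read '1', 1-count=3 -> q_odd
  Position 5: read '0', 1-count=3 -> q_odd (no change)
  Position 6: read '0', 1-count=3 -> q_odd (no change)
  Position 7: read '1', 1-count=4 -> q_even
  Position 8: read '0', 1-count=4 -> q_even (no change)
Final state: q_even, total 1s = 4 (even); the DFA requires an even count -> accept

1


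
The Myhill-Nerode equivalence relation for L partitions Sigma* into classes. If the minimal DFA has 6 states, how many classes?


Myhill-Nerode theorem:
Number of equivalence classes = number of states in minimal DFA
Minimal DFA states = 6
Therefore equivalence classes = 6

6


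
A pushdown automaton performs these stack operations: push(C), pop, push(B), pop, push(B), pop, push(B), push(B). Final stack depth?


Tracing stack operations:
  push(C) -> stack = [C], depth=1
  pop -> removed C, stack = [], depth=0
  push(B) -> stack = [B], depth=1
  pop -> removed B, stack = [], depth=0
  push(B) -> stack = [B], depth=1
  pop -> removed B, stack = [], depth=0
  push(B) -> stack = [B], depth=1
  push(B) -> stack = [B,B], depth=2
Final depth = 2

2


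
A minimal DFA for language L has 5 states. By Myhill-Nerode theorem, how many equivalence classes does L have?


Myhill-Nerode theorem:
Number of equivalence classes = number of states in minimal DFA
Minimal DFA states = 5
Therefore equivalence classes = 5

5


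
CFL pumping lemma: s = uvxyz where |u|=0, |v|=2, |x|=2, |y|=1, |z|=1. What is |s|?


|s| = |u| + |v| + |x| + |y| + |z|
= 0 + 2 + 2 + 1 + 1
= 2 + 2 + 2
= 4 + 2
= 6

6


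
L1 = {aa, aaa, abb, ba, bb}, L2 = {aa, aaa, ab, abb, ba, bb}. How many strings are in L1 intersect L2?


L1 = {aa, aaa, abb, ba, bb}
L2 = {aa, aaa, ab, abb, ba, bb}
Checking each string in L1 against L2:
  'aa': in L2? Yes
  'aaa': in L2? Yes
  'abb': in L2? Yes
  'ba': in L2? Yes
  'bb': in L2? Yes
Intersection = {aa, aaa, abb, ba, bb}
|L1 ∩ L2| = 5

5


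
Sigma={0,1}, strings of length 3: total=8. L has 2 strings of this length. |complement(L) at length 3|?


Alphabet: {0,1}
String length: 3
Total strings of length 3 = 2^3 = 8
Strings in L = 2
Complement = total - |L|
= 8 - 2
= 6

6


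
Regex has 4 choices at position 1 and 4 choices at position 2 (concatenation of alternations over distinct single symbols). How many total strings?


First group: 4 alternatives
Second group: 4 alternatives
Concatenation: each choice from group 1 pairs with each from group 2
Total = 4 x 4 = 16

16


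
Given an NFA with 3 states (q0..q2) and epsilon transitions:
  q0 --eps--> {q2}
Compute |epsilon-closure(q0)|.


Starting from q0
Initialize closure = {q0}
Follow epsilon from q0 -> add q2
Final closure: {q0, q2}
Size = 2

2


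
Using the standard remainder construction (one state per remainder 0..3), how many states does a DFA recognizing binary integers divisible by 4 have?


Divisibility by 4 is tracked via the remainder mod 4: 0, 1, ..., 3
The construction assigns one state to each remainder
Number of remainders = 4

4


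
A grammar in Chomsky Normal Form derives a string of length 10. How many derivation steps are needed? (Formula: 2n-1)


Chomsky Normal Form derivation:
String length n = 10
Each step either:
  - Splits a nonterminal into two (n-1 such steps)
  - Converts a nonterminal to terminal (n such steps)
Total = (n-1) + n = 2n - 1
= 2(10) - 1
= 20 - 1
= 19

19


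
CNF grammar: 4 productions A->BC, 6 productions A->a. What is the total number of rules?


CNF allows two rule forms:
  A -> BC (binary): 4 rules
  A -> a (terminal): 6 rules
Total = 4 + 6 = 10

10


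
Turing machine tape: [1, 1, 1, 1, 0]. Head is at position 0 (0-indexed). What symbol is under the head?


Tape: [1, 1, 1, 1, 0]
Positions: 0 1 2 3 4
Values:    1 1 1 1 0
Head at position 0
tape[0] = 1

1


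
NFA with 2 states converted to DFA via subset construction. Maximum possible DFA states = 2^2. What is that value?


NFA has 2 states
Subset construction: each DFA state = subset of NFA states
Maximum subsets = 2^2
2^2 = 4

4


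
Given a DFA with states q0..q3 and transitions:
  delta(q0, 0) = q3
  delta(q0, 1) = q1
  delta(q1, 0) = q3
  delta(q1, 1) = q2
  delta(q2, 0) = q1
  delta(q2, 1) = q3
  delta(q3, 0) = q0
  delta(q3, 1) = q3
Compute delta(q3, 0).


Looking up transition function:
delta(q3, 0) in the table
Row: q3, Column: 0
Result: q0

q0


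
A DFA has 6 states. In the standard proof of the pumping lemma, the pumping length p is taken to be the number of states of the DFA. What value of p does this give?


Pumping lemma for regular languages (standard proof):
Take p = |Q|, the number of DFA states.
Any string of length >= |Q| passes through |Q|+1 states while reading its first |Q| symbols,
so by pigeonhole some state repeats, giving the loop that can be pumped.
Here |Q| = 6
Therefore the proof uses p = 6

6


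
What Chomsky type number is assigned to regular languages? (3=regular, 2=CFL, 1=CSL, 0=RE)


Chomsky hierarchy levels:
  Type 3: Regular (DFA/NFA/regex)
  Type 2: Context-free (PDA)
  Type 1: Context-sensitive
  Type 0: Recursively enumerable (TM)
'regular' corresponds to Type 3

3


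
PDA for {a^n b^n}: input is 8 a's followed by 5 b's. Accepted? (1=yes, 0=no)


Language requires equal numbers of a's and b's
PDA pushes for each 'a', pops for each 'b'
Number of a's = 8
Number of b's = 5
8 != 5 -> Reject

0


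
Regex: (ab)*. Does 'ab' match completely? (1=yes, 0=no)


Pattern: (ab)*
String: 'ab'
Pattern requires: zero or more repetitions of 'ab'
Pairs: ['ab']
All pairs are 'ab'? Yes
Result: 1

1


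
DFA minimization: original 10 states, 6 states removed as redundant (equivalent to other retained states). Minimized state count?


Original DFA: 10 states
Redundant states removed: 6
Minimized states = original - removed
= 10 - 6
= 4

4


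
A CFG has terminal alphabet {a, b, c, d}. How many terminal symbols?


Terminal symbols: a, b, c, d
Counting each: a (#1), b (#2), c (#3), d (#4)
Total = 4

4


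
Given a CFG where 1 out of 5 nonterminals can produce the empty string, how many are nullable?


Nonterminals: {S, A, B, C, D}
A nonterminal is nullable if it can derive epsilon
Counting nullable nonterminals: 1
Total nullable = 1

1


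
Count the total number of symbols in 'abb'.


String: 'abb'
Counting characters:
  'a' appears 1 time(s)
  'b' appears 2 time(s)
Total length = 1 + 2 = 3

3


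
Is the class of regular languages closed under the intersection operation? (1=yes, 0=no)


Regular languages are closed under:
- Union (DFA product construction)
- Intersection (DFA product construction)
- Complement (swap accept/reject states)
- Concatenation (NFA construction)
- Kleene star (NFA construction)
intersection is in this list
Therefore: closed

1


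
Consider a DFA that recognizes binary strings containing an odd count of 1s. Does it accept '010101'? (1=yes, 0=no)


DFA has 2 states: q_even (start, accept=no) and q_odd
Processing string '010101' character by character:
  Position 0: read '0', 1-count=0 -> q_even (no change)
  Position 1: read '1', 1-count=1 -> q_odd
  Position 2: read '0', 1-count=1 -> q_odd (no change)
  Position 3: read '1', 1-count=2 -> q_even
  Position 4: read '0', 1-count=2 -> q_even (no change)
  Position 5: read '1', 1-count=3 -> q_odd
Final state: q_odd, total 1s = 3 (odd); the DFA requires an odd count -> accept

1


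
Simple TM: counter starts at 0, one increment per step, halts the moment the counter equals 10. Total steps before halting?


Counter starts at 0. Counting sequence:
  Step 1: counter = 1
  Step 2: counter = 2
  Step 3: counter = 3
  Step 4: counter = 4
  Step 5: counter = 5
  Step 6: counter = 6
  ...
  Step 10: counter = 10
Counter reached 10 -> halt
Total steps = 10

10


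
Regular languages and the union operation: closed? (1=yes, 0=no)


Regular languages are closed under all standard operations:
- Union: Yes (product construction)
- Intersection: Yes (product construction)
- Complement: Yes (swap accept/reject)
- Concatenation: Yes (NFA construction)
Operation: union -> Closed

1


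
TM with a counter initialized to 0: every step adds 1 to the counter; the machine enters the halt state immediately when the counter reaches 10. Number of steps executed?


Counter starts at 0. Counting sequence:
  Step 1: counter = 1
  Step 2: counter = 2
  Step 3: counter = 3
  Step 4: counter = 4
  Step 5: counter = 5
  Step 6: counter = 6
  ...
  Step 10: counter = 10
Counter reached 10 -> halt
Total steps = 10

10


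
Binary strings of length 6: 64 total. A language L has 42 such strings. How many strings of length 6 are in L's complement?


Alphabet: {0,1}
String length: 6
Total strings of length 6 = 2^6 = 64
Strings in L = 42
Complement = total - |L|
= 64 - 42
= 22

22


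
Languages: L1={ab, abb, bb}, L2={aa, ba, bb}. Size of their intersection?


L1 = {ab, abb, bb}
L2 = {aa, ba, bb}
Checking each string in L1 against L2:
  'ab': in L2? No
  'abb': in L2? No
  'bb': in L2? Yes
Intersection = {bb}
|L1 ∩ L2| = 1

1


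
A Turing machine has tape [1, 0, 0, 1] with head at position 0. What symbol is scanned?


Tape: [1, 0, 0, 1]
Positions: 0 1 2 3
Values:    1 0 0 1
Head at position 0
tape[0] = 1

1


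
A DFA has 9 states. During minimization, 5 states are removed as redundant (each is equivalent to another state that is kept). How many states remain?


Original DFA: 9 states
Redundant states removed: 5
Minimized states = original - removed
= 9 - 5
= 4

4


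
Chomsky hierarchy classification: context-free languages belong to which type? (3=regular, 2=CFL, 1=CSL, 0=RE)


Chomsky hierarchy levels:
  Type 3: Regular (DFA/NFA/regex)
  Type 2: Context-free (PDA)
  Type 1: Context-sensitive
  Type 0: Recursively enumerable (TM)
'context-free' corresponds to Type 2

2


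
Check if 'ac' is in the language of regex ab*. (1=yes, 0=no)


Pattern: ab*
String: 'ac'
Pattern requires: exactly one 'a' followed by zero or more 'b's
First char is 'a' -> OK
Rest 'c': all b's? No
Result: 0

0


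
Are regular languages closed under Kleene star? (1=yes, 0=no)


Regular languages are closed under:
- Union (DFA product construction)
- Intersection (DFA product construction)
- Complement (swap accept/reject states)
- Concatenation (NFA construction)
- Kleene star (NFA construction)
Kleene star is in this list
Therefore: closed

1


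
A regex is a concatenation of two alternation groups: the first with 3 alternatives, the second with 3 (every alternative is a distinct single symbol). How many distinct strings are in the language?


First group: 3 alternatives
Second group: 3 alternatives
Concatenation: each choice from group 1 pairs with each from group 2
Total = 3 x 3 = 9

9


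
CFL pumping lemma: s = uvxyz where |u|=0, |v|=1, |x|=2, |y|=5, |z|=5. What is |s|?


|s| = |u| + |v| + |x| + |y| + |z|
= 0 + 1 + 2 + 5 + 5
= 1 + 2 + 10
= 3 + 10
= 13

13


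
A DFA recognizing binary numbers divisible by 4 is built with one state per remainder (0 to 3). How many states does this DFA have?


Divisibility by 4 is tracked via the remainder mod 4: 0, 1, ..., 3
The construction assigns one state to each remainder
Number of remainders = 4

4


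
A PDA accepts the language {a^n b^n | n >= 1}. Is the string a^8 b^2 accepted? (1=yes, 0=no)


Language requires equal numbers of a's and b's
PDA pushes for each 'a', pops for each 'b'
Number of a's = 8
Number of b's = 2
8 != 2 -> Reject

0


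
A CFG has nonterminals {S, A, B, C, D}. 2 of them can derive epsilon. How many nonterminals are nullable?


Nonterminals: {S, A, B, C, D}
A nonterminal is nullable if it can derive epsilon
Counting nullable nonterminals: 2
Total nullable = 2

2


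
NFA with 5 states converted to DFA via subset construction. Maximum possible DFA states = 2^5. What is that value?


NFA has 5 states
Subset construction: each DFA state = subset of NFA states
Maximum subsets = 2^5
2^5 = 32

32


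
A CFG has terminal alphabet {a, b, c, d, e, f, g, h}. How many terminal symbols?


Terminal symbols: a, b, c, d, e, f, g, h
Counting each: a (#1), b (#2), c (#3), d (#4), e (#5), f (#6), g (#7), h (#8)
Total = 8

8


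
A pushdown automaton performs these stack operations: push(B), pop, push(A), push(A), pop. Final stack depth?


Tracing stack operations:
  push(B) -> stack = [B], depth=1
  pop -> removed B, stack = [], depth=0
  push(A) -> stack = [A], depth=1
  push(A) -> stack = [A,A], depth=2
  pop -> removed A, stack = [A], depth=1
Final depth = 1

1


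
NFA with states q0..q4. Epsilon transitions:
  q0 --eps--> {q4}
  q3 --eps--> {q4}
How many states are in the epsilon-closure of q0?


Starting from q0
Initialize closure = {q0}
Follow epsilon from q0 -> add q4
Final closure: {q0, q4}
Size = 2

2


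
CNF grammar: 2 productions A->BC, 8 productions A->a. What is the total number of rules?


CNF allows two rule forms:
  A -> BC (binary): 2 rules
  A -> a (terminal): 8 rules
Total = 2 + 8 = 10

10


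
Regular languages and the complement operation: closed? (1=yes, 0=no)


Regular languages are closed under all standard operations:
- Union: Yes (product construction)
- Intersection: Yes (product construction)
- Complement: Yes (swap accept/reject)
- Concatenation: Yes (NFA construction)
Operation: complement -> Closed

1


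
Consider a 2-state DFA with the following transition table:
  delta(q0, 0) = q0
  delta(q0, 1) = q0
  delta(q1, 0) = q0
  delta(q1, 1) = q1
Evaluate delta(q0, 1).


Looking up transition function:
delta(q0, 1) in the table
Row: q0, Column: 1
Result: q0

q0


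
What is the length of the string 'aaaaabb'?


String: 'aaaaabb'
Counting characters:
  'a' appears 5 time(s)
  'b' appears 2 time(s)
Total length = 5 + 2 = 7

7


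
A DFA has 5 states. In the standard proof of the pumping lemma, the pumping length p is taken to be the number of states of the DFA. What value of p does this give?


Pumping lemma for regular languages (standard proof):
Take p = |Q|, the number of DFA states.
Any string of length >= |Q| passes through |Q|+1 states while reading its first |Q| symbols,
so by pigeonhole some state repeats, giving the loop that can be pumped.
Here |Q| = 5
Therefore the proof uses p = 5

5


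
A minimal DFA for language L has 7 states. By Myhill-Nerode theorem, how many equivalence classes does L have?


Myhill-Nerode theorem:
Number of equivalence classes = number of states in minimal DFA
Minimal DFA states = 7
Therefore equivalence classes = 7

7


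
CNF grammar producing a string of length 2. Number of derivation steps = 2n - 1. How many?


Chomsky Normal Form derivation:
String length n = 2
Each step either:
  - Splits a nonterminal into two (n-1 such steps)
  - Converts a nonterminal to terminal (n such steps)
Total = (n-1) + n = 2n - 1
= 2(2) - 1
= 4 - 1
= 3

3


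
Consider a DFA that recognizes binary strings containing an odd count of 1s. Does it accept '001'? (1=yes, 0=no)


DFA has 2 states: q_even (start, accept=no) and q_odd
Processing string '001' character by character:
  Position 0: read '0', 1-count=0 -> q_even (no change)
  Position 1: read '0', 1-count=0 -> q_even (no change)
  Position 2: read '1', 1-count=1 -> q_odd
Final state: q_odd, total 1s = 1 (odd); the DFA requires an odd count -> accept

1


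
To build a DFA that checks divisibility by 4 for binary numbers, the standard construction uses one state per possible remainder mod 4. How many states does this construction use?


Divisibility by 4 is tracked via the remainder mod 4: 0, 1, ..., 3
The construction assigns one state to each remainder
Number of remainders = 4

4


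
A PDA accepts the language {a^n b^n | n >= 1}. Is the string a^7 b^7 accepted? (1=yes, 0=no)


Language requires equal numbers of a's and b's
PDA pushes for each 'a', pops for each 'b'
Number of a's = 7
Number of b's = 7
7 == 7 -> Accept

1


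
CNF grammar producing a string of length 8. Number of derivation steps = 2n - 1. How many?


Chomsky Normal Form derivation:
String length n = 8
Each step either:
  - Splits a nonterminal into two (n-1 such steps)
  - Converts a nonterminal to terminal (n such steps)
Total = (n-1) + n = 2n - 1
= 2(8) - 1
= 16 - 1
= 15

15


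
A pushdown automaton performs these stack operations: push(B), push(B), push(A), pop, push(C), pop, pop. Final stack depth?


Tracing stack operations:
  push(B) -> stack = [B], depth=1
  push(B) -> stack = [B,B], depth=2
  push(A) -> stack = [B,B,A], depth=3
  pop -> removed A, stack = [B,B], depth=2
  push(C) -> stack = [B,B,C], depth=3
  pop -> removed C, stack = [B,B], depth=2
  pop -> removed B, stack = [B], depth=1
Final depth = 1

1


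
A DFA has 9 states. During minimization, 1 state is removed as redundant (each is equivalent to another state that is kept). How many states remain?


Original DFA: 9 states
Redundant states removed: 1
Minimized states = original - removed
= 9 - 1
= 8

8


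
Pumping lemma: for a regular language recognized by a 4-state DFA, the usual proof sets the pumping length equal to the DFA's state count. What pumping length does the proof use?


Pumping lemma for regular languages (standard proof):
Take p = |Q|, the number of DFA states.
Any string of length >= |Q| passes through |Q|+1 states while reading its first |Q| symbols,
so by pigeonhole some state repeats, giving the loop that can be pumped.
Here |Q| = 4
Therefore the proof uses p = 4

4


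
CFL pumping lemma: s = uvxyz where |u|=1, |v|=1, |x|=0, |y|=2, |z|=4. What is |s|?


|s| = |u| + |v| + |x| + |y| + |z|
= 1 + 1 + 0 + 2 + 4
= 2 + 0 + 6
= 2 + 6
= 8

8


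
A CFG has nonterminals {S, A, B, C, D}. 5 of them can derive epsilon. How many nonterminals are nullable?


Nonterminals: {S, A, B, C, D}
A nonterminal is nullable if it can derive epsilon
Counting nullable nonterminals: 5
Total nullable = 5

5


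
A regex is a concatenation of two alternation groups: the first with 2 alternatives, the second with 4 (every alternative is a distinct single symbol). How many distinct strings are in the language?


First group: 2 alternatives
Second group: 4 alternatives
Concatenation: each choice from group 1 pairs with each from group 2
Total = 2 x 4 = 8

8


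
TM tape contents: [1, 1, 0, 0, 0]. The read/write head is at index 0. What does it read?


Tape: [1, 1, 0, 0, 0]
Positions: 0 1 2 3 4
Values:    1 1 0 0 0
Head at position 0
tape[0] = 1

1


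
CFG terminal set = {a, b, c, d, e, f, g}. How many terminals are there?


Terminal symbols: a, b, c, d, e, f, g
Counting each: a (#1), b (#2), c (#3), d (#4), e (#5), f (#6), g (#7)
Total = 7

7


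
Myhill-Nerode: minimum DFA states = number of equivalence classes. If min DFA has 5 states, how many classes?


Myhill-Nerode theorem:
Number of equivalence classes = number of states in minimal DFA
Minimal DFA states = 5
Therefore equivalence classes = 5

5


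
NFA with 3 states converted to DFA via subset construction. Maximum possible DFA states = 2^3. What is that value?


NFA has 3 states
Subset construction: each DFA state = subset of NFA states
Maximum subsets = 2^3
2^3 = 8

8


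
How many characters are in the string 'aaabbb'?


String: 'aaabbb'
Counting characters:
  'a' appears 3 time(s)
  'b' appears 3 time(s)
Total length = 3 + 3 = 6

6


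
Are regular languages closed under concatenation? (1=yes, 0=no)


Regular languages are closed under:
- Union (DFA product construction)
- Intersection (DFA product construction)
- Complement (swap accept/reject states)
- Concatenation (NFA construction)
- Kleene star (NFA construction)
concatenation is in this list
Therefore: closed

1


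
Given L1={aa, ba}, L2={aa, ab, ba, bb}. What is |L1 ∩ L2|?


L1 = {aa, ba}
L2 = {aa, ab, ba, bb}
Checking each string in L1 against L2:
  'aa': in L2? Yes
  'ba': in L2? Yes
Intersection = {aa, ba}
|L1 ∩ L2| = 2

2


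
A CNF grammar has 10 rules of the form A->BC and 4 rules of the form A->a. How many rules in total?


CNF allows two rule forms:
  A -> BC (binary): 10 rules
  A -> a (terminal): 4 rules
Total = 10 + 4 = 14

14


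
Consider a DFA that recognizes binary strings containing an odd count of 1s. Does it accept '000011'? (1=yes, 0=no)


DFA has 2 states: q_even (start, accept=no) and q_odd
Processing string '000011' character by character:
  Position 0: read '0', 1-count=0 -> q_even (no change)
  Position 1: read '0', 1-count=0 -> q_even (no change)
  Position 2: read '0', 1-count=0 -> q_even (no change)
  Position 3: read '0', 1-count=0 -> q_even (no change)
  Position 4: read '1', 1-count=1 -> q_odd
  Position 5: read '1', 1-count=2 -> q_even
Final state: q_even, total 1s = 2 (even); the DFA requires an odd count -> reject

0


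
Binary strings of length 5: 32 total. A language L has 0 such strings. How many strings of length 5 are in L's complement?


Alphabet: {0,1}
String length: 5
Total strings of length 5 = 2^5 = 32
Strings in L = 0
Complement = total - |L|
= 32 - 0
= 32

32


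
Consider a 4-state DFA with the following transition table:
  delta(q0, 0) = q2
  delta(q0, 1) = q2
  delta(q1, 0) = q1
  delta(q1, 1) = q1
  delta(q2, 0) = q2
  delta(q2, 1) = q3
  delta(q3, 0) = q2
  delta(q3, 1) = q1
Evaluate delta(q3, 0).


Looking up transition function:
delta(q3, 0) in the table
Row: q3, Column: 0
Result: q2

q2


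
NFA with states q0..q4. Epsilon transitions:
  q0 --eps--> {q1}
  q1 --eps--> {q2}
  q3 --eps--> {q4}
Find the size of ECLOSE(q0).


Starting from q0
Initialize closure = {q0}
Follow epsilon from q0 -> add q1
Follow epsilon from q1 -> add q2
Final closure: {q0, q1, q2}
Size = 3

3


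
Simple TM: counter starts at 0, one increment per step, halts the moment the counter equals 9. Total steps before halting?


Counter starts at 0. Counting sequence:
  Step 1: counter = 1
  Step 2: counter = 2
  Step 3: counter = 3
  Step 4: counter = 4
  Step 5: counter = 5
  Step 6: counter = 6
  ...
  Step 9: counter = 9
Counter reached 9 -> halt
Total steps = 9

9


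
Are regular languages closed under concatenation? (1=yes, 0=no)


Regular languages are closed under all standard operations:
- Union: Yes (product construction)
- Intersection: Yes (product construction)
- Complement: Yes (swap accept/reject)
- Concatenation: Yes (NFA construction)
Operation: concatenation -> Closed

1


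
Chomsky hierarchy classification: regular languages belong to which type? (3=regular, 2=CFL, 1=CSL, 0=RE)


Chomsky hierarchy levels:
  Type 3: Regular (DFA/NFA/regex)
  Type 2: Context-free (PDA)
  Type 1: Context-sensitive
  Type 0: Recursively enumerable (TM)
'regular' corresponds to Type 3

3


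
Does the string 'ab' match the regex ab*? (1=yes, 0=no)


Pattern: ab*
String: 'ab'
Pattern requires: exactly one 'a' followed by zero or more 'b's
First char is 'a' -> OK
Rest 'b': all b's? Yes
Result: 1

1


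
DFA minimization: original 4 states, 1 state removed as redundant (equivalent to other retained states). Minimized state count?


Original DFA: 4 states
Redundant states removed: 1
Minimized states = original - removed
= 4 - 1
= 3

3


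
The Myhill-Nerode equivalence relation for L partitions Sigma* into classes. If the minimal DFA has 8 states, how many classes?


Myhill-Nerode theorem:
Number of equivalence classes = number of states in minimal DFA
Minimal DFA states = 8
Therefore equivalence classes = 8

8


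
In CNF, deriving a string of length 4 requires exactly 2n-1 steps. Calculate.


Chomsky Normal Form derivation:
String length n = 4
Each step either:
  - Splits a nonterminal into two (n-1 such steps)
  - Converts a nonterminal to terminal (n such steps)
Total = (n-1) + n = 2n - 1
= 2(4) - 1
= 8 - 1
= 7

7
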